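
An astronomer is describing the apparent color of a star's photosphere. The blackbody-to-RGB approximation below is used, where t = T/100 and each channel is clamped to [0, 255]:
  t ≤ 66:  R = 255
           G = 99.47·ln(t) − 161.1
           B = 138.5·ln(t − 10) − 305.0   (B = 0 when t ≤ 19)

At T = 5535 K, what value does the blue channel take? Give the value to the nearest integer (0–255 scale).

223

t = 5535/100 = 55.35; the t ≤ 66 branch applies.
B = 138.5·ln(55.35 − 10) − 305.0 = 138.5·ln 45.35 − 305.0 = 138.5·3.8144 − 305.0 = 223.296.
Rounded: 223.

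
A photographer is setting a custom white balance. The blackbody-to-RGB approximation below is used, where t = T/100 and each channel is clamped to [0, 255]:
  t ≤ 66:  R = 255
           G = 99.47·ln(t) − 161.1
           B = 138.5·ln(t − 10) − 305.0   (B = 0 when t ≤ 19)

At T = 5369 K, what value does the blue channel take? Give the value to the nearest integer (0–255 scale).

t = 5369/100 = 53.69; the t ≤ 66 branch applies.
B = 138.5·ln(53.69 − 10) − 305.0 = 138.5·ln 43.69 − 305.0 = 138.5·3.7771 − 305.0 = 218.131.
Rounded: 218.

218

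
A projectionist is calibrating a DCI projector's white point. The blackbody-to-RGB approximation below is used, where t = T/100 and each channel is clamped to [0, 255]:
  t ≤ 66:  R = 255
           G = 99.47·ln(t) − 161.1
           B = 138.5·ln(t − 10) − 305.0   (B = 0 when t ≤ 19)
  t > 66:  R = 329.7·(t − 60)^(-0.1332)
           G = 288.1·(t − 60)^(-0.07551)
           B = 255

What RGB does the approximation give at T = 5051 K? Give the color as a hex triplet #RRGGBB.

#FFE5D0

t = 5051/100 = 50.51; the t ≤ 66 branch applies.
R = 255 by definition for t ≤ 66.
G = 99.47·ln 50.51 − 161.1 = 99.47·3.9222 − 161.1 = 229.038.
B = 138.5·ln(50.51 − 10) − 305.0 = 138.5·ln 40.51 − 305.0 = 138.5·3.7015 − 305.0 = 207.665.
Rounded: (255, 229, 208).
In hex: #FFE5D0.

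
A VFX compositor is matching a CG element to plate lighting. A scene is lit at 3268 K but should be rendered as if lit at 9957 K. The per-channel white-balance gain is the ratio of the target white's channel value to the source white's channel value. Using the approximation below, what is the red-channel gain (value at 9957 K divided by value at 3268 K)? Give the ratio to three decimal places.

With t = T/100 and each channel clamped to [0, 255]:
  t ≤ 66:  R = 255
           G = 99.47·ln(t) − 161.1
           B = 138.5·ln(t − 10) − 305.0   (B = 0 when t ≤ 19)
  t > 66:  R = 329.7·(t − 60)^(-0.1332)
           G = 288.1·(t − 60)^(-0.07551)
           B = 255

0.792

At 3268 K (t = 32.68):
  R = 255 by definition for t ≤ 66.
At 9957 K (t = 99.57):
  R = 329.7·(99.57 − 60)^(-0.1332) = 329.7·39.57^(-0.1332) = 329.7·0.61268 = 201.999.
Gain = 201.999 / 255.000 = 0.7922 → 0.792.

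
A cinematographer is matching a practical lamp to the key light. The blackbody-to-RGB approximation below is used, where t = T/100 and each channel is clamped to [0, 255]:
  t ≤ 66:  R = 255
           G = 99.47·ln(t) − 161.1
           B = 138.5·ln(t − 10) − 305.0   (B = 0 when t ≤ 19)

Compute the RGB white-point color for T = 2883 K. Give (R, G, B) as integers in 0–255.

t = 2883/100 = 28.83; the t ≤ 66 branch applies.
R = 255 by definition for t ≤ 66.
G = 99.47·ln 28.83 − 161.1 = 99.47·3.3614 − 161.1 = 173.260.
B = 138.5·ln(28.83 − 10) − 305.0 = 138.5·ln 18.83 − 305.0 = 138.5·2.9355 − 305.0 = 101.560.
Rounded: (255, 173, 102).

(255, 173, 102)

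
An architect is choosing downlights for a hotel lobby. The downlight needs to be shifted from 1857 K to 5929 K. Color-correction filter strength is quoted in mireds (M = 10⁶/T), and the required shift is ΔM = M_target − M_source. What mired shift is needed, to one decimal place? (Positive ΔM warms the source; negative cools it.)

-369.8 mireds

M_source = 10⁶/1857 = 538.503; M_target = 10⁶/5929 = 168.663.
ΔM = 168.663 − 538.503 = -369.840 → -369.8 mireds, a cooling shift.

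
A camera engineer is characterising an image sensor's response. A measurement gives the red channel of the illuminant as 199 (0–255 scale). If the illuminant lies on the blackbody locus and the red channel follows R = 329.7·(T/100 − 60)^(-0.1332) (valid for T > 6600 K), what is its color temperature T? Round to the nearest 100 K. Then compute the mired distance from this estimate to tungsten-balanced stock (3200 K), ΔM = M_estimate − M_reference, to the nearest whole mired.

(t − 60)^(-0.1332) = 199/329.7 = 0.60358.
t − 60 = 0.60358^(1/-0.1332) = 0.60358^(-7.508) = 44.273, so t = 104.273.
T = 100·t = 10427 K → 10400 K to the nearest 100 K.
M_estimate = 10⁶/10400 = 96.15; M_reference = 10⁶/3200 = 312.50.
ΔM = 96.15 − 312.50 = -216.35 → -216 mireds.

-216 mireds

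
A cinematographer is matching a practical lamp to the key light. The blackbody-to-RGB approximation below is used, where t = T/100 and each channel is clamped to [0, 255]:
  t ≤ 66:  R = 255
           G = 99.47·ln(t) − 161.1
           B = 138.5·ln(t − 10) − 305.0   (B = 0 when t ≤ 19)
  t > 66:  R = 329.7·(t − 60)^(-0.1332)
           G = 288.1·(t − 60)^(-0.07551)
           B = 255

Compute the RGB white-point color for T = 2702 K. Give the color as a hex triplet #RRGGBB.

#FFA758

t = 2702/100 = 27.02; the t ≤ 66 branch applies.
R = 255 by definition for t ≤ 66.
G = 99.47·ln 27.02 − 161.1 = 99.47·3.2966 − 161.1 = 166.811.
B = 138.5·ln(27.02 − 10) − 305.0 = 138.5·ln 17.02 − 305.0 = 138.5·2.8344 − 305.0 = 87.563.
Rounded: (255, 167, 88).
In hex: #FFA758.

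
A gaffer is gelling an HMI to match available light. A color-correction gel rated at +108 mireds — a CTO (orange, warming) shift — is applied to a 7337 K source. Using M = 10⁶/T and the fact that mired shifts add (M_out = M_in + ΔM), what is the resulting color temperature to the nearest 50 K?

M_in = 10⁶/7337 = 136.30 mireds.
M_out = 136.30 + (+108) = 244.30 mireds.
T_out = 10⁶/244.30 = 4093.4 K → 4100 K.

4100 K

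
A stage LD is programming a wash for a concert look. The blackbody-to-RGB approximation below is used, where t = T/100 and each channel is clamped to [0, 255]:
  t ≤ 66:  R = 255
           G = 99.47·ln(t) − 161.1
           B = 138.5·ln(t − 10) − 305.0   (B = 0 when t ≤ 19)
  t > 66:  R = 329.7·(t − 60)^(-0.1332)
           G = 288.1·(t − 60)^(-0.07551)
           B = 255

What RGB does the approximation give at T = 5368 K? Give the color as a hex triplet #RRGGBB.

t = 5368/100 = 53.68; the t ≤ 66 branch applies.
R = 255 by definition for t ≤ 66.
G = 99.47·ln 53.68 − 161.1 = 99.47·3.9830 − 161.1 = 235.093.
B = 138.5·ln(53.68 − 10) − 305.0 = 138.5·ln 43.68 − 305.0 = 138.5·3.7769 − 305.0 = 218.099.
Rounded: (255, 235, 218).
In hex: #FFEBDA.

#FFEBDA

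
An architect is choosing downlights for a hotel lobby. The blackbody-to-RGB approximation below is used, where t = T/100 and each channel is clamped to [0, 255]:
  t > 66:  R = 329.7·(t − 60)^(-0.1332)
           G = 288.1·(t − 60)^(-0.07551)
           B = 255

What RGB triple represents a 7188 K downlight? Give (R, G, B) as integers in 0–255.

t = 7188/100 = 71.88; the t > 66 branch applies.
R = 329.7·(71.88 − 60)^(-0.1332) = 329.7·11.88^(-0.1332) = 329.7·0.71917 = 237.112.
G = 288.1·(71.88 − 60)^(-0.07551) = 288.1·11.88^(-0.07551) = 288.1·0.82955 = 238.992.
B = 255 by definition for t > 66.
Rounded: (237, 239, 255).

(237, 239, 255)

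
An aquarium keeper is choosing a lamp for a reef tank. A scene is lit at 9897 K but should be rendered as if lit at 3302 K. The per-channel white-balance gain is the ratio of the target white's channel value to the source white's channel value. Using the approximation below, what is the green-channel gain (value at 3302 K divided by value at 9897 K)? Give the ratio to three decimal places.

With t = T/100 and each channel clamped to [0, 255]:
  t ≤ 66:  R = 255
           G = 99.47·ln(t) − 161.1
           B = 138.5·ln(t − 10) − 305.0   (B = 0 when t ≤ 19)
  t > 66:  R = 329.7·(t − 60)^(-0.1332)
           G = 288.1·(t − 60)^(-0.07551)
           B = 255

At 9897 K (t = 98.97):
  G = 288.1·(98.97 − 60)^(-0.07551) = 288.1·38.97^(-0.07551) = 288.1·0.75837 = 218.488.
At 3302 K (t = 33.02):
  G = 99.47·ln 33.02 − 161.1 = 99.47·3.4971 − 161.1 = 186.758.
Gain = 186.758 / 218.488 = 0.8548 → 0.855.

0.855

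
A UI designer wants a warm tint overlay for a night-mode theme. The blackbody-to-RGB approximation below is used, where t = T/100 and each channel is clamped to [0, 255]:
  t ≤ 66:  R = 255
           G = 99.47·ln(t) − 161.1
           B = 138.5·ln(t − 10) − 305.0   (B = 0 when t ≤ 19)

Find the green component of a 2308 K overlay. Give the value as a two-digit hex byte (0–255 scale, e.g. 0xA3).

0x97

t = 2308/100 = 23.08; the t ≤ 66 branch applies.
G = 99.47·ln 23.08 − 161.1 = 99.47·3.1390 − 161.1 = 151.133.
Rounded: 151; in hex, 0x97.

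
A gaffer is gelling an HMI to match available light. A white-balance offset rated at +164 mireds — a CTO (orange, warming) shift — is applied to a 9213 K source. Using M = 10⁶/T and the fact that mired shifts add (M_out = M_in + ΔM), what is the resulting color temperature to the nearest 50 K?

3650 K

M_in = 10⁶/9213 = 108.54 mireds.
M_out = 108.54 + (+164) = 272.54 mireds.
T_out = 10⁶/272.54 = 3669.2 K → 3650 K.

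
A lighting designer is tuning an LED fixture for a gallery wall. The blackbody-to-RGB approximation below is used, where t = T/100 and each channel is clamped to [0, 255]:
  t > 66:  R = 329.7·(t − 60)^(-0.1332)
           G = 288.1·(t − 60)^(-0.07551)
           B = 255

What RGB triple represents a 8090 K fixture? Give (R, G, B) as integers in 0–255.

t = 8090/100 = 80.9; the t > 66 branch applies.
R = 329.7·(80.9 − 60)^(-0.1332) = 329.7·20.9^(-0.1332) = 329.7·0.66705 = 219.925.
G = 288.1·(80.9 − 60)^(-0.07551) = 288.1·20.9^(-0.07551) = 288.1·0.79491 = 229.012.
B = 255 by definition for t > 66.
Rounded: (220, 229, 255).

(220, 229, 255)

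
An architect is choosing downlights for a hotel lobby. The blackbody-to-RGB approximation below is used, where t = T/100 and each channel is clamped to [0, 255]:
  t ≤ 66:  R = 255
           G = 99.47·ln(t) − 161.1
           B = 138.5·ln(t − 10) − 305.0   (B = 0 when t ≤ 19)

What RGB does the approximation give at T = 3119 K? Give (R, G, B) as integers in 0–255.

(255, 181, 118)

t = 3119/100 = 31.19; the t ≤ 66 branch applies.
R = 255 by definition for t ≤ 66.
G = 99.47·ln 31.19 − 161.1 = 99.47·3.4401 − 161.1 = 181.087.
B = 138.5·ln(31.19 − 10) − 305.0 = 138.5·ln 21.19 − 305.0 = 138.5·3.0535 − 305.0 = 117.914.
Rounded: (255, 181, 118).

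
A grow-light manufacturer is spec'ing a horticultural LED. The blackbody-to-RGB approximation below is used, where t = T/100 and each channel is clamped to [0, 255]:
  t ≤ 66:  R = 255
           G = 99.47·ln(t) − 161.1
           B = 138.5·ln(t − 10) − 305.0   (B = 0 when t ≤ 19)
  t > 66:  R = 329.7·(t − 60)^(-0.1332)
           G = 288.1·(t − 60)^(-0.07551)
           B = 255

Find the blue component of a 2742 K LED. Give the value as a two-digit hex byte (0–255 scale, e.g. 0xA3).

t = 2742/100 = 27.42; the t ≤ 66 branch applies.
B = 138.5·ln(27.42 − 10) − 305.0 = 138.5·ln 17.42 − 305.0 = 138.5·2.8576 − 305.0 = 90.780.
Rounded: 91; in hex, 0x5B.

0x5B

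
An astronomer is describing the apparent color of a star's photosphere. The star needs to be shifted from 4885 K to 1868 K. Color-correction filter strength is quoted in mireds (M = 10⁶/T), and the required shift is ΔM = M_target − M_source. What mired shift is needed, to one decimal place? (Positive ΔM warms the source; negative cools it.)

M_source = 10⁶/4885 = 204.708; M_target = 10⁶/1868 = 535.332.
ΔM = 535.332 − 204.708 = 330.624 → +330.6 mireds, a warming shift.

+330.6 mireds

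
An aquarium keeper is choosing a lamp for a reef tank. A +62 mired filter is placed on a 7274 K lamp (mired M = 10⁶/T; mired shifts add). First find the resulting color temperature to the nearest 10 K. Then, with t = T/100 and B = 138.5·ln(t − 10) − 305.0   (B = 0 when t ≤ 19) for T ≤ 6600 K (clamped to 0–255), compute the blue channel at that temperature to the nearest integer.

M_in = 10⁶/7274 = 137.48; M_out = 137.48 + (+62) = 199.48.
T_out = 10⁶/199.48 = 5013.1 K → 5010 K; t = 50.1.
B = 138.5·ln(50.1 − 10) − 305.0 = 138.5·ln 40.1 − 305.0 = 138.5·3.6914 − 305.0 = 206.256.
Rounded: 206.

206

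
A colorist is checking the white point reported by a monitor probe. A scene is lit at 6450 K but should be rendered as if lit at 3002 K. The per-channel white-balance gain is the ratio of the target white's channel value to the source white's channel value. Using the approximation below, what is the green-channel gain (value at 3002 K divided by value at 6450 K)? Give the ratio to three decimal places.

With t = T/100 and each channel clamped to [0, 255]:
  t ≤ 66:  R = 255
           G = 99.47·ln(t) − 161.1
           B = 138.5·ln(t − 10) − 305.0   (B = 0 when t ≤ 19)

0.700

At 6450 K (t = 64.5):
  G = 99.47·ln 64.5 − 161.1 = 99.47·4.1667 − 161.1 = 253.358.
At 3002 K (t = 30.02):
  G = 99.47·ln 30.02 − 161.1 = 99.47·3.4019 − 161.1 = 177.283.
Gain = 177.283 / 253.358 = 0.6997 → 0.700.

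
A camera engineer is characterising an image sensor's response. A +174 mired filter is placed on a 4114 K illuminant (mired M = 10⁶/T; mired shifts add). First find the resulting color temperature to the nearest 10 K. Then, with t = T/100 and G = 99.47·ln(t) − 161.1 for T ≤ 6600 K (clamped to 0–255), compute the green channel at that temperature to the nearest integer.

M_in = 10⁶/4114 = 243.07; M_out = 243.07 + (+174) = 417.07.
T_out = 10⁶/417.07 = 2397.7 K → 2400 K; t = 24.
G = 99.47·ln 24 − 161.1 = 99.47·3.1781 − 161.1 = 155.021.
Rounded: 155.

155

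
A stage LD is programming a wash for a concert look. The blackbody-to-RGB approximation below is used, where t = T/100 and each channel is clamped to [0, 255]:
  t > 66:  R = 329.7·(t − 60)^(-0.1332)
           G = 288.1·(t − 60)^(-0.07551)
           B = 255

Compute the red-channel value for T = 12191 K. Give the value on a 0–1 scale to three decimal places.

0.746

t = 12191/100 = 121.91; the t > 66 branch applies.
R = 329.7·(121.91 − 60)^(-0.1332) = 329.7·61.91^(-0.1332) = 329.7·0.57721 = 190.308.
On a 0–1 scale: 190.308/255 = 0.7463 → 0.746.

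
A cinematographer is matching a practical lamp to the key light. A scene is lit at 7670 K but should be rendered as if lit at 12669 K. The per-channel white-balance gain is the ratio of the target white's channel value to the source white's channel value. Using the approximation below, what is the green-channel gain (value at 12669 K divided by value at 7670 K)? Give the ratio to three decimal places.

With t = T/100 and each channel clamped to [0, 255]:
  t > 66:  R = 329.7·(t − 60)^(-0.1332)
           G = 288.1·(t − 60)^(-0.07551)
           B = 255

At 7670 K (t = 76.7):
  G = 288.1·(76.7 − 60)^(-0.07551) = 288.1·16.7^(-0.07551) = 288.1·0.80849 = 232.925.
At 12669 K (t = 126.69):
  G = 288.1·(126.69 − 60)^(-0.07551) = 288.1·66.69^(-0.07551) = 288.1·0.72822 = 209.801.
Gain = 209.801 / 232.925 = 0.9007 → 0.901.

0.901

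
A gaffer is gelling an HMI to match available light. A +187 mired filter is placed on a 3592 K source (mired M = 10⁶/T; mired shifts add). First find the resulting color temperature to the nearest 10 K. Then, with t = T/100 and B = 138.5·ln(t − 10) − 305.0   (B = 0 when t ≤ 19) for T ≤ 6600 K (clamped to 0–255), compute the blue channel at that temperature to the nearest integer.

33

M_in = 10⁶/3592 = 278.40; M_out = 278.40 + (+187) = 465.40.
T_out = 10⁶/465.40 = 2148.7 K → 2150 K; t = 21.5.
B = 138.5·ln(21.5 − 10) − 305.0 = 138.5·ln 11.5 − 305.0 = 138.5·2.4423 − 305.0 = 33.265.
Rounded: 33.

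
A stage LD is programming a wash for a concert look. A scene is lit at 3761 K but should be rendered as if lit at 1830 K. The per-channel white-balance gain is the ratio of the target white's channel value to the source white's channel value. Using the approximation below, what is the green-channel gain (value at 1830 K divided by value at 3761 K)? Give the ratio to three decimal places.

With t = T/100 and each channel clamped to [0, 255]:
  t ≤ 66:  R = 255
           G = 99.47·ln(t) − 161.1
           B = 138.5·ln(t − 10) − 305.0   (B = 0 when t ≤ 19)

At 3761 K (t = 37.61):
  G = 99.47·ln 37.61 − 161.1 = 99.47·3.6273 − 161.1 = 199.705.
At 1830 K (t = 18.3):
  G = 99.47·ln 18.3 − 161.1 = 99.47·2.9069 − 161.1 = 128.049.
Gain = 128.049 / 199.705 = 0.6412 → 0.641.

0.641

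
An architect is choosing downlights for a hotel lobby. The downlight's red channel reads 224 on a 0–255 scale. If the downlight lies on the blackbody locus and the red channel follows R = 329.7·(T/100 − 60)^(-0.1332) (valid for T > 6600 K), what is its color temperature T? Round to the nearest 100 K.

(t − 60)^(-0.1332) = 224/329.7 = 0.67941.
t − 60 = 0.67941^(1/-0.1332) = 0.67941^(-7.508) = 18.209, so t = 78.209.
T = 100·t = 7821 K → 7800 K to the nearest 100 K.

7800 K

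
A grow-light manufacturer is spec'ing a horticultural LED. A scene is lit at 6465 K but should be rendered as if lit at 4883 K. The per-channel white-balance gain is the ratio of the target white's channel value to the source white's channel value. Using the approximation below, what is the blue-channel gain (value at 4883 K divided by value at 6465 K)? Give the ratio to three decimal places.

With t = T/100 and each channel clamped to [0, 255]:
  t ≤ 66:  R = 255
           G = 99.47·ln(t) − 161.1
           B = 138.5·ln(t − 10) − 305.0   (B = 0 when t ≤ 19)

0.810

At 6465 K (t = 64.65):
  B = 138.5·ln(64.65 − 10) − 305.0 = 138.5·ln 54.65 − 305.0 = 138.5·4.0009 − 305.0 = 249.131.
At 4883 K (t = 48.83):
  B = 138.5·ln(48.83 − 10) − 305.0 = 138.5·ln 38.83 − 305.0 = 138.5·3.6592 − 305.0 = 201.798.
Gain = 201.798 / 249.131 = 0.8100 → 0.810.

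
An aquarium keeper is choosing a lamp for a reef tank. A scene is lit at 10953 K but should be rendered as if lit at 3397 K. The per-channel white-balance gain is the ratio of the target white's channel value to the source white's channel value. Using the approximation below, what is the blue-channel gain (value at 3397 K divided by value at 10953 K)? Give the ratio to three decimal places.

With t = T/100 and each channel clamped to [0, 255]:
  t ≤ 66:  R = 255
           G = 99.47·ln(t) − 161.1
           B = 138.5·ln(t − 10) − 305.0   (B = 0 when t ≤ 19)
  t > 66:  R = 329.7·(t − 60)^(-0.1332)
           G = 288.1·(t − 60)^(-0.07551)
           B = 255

At 10953 K (t = 109.53):
  B = 255 by definition for t > 66.
At 3397 K (t = 33.97):
  B = 138.5·ln(33.97 − 10) − 305.0 = 138.5·ln 23.97 − 305.0 = 138.5·3.1768 − 305.0 = 134.987.
Gain = 134.987 / 255.000 = 0.5294 → 0.529.

0.529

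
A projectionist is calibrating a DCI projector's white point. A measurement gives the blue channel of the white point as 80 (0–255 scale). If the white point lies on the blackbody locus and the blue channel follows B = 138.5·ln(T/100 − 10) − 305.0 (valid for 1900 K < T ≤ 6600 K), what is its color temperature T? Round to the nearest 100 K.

ln(t − 10) = (80 + 305.0) / 138.5 = 2.7798.
t − 10 = e^2.7798 = 16.116, so t = 26.116.
T = 100·t = 2612 K → 2600 K to the nearest 100 K.

2600 K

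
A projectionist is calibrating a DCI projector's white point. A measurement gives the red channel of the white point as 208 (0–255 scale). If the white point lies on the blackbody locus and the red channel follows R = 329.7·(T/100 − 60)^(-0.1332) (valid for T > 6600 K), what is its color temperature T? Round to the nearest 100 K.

(t − 60)^(-0.1332) = 208/329.7 = 0.63088.
t − 60 = 0.63088^(1/-0.1332) = 0.63088^(-7.508) = 31.763, so t = 91.763.
T = 100·t = 9176 K → 9200 K to the nearest 100 K.

9200 K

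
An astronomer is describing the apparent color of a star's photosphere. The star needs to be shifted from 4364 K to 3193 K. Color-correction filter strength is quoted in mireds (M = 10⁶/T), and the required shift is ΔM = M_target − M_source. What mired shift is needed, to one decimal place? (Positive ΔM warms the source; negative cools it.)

+84.0 mireds

M_source = 10⁶/4364 = 229.148; M_target = 10⁶/3193 = 313.185.
ΔM = 313.185 − 229.148 = 84.038 → +84.0 mireds, a warming shift.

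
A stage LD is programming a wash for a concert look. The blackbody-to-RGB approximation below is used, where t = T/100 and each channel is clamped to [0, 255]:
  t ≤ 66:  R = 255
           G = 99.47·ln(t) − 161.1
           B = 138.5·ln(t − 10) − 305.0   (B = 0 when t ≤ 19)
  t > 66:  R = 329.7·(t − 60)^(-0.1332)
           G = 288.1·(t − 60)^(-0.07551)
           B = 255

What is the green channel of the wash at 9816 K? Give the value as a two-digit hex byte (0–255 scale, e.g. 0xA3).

0xDB

t = 9816/100 = 98.16; the t > 66 branch applies.
G = 288.1·(98.16 − 60)^(-0.07551) = 288.1·38.16^(-0.07551) = 288.1·0.75958 = 218.835.
Rounded: 219; in hex, 0xDB.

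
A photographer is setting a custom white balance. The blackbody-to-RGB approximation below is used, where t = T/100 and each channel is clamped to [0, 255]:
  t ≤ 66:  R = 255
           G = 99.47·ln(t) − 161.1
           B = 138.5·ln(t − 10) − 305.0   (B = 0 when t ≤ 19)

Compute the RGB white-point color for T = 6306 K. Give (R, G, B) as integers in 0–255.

t = 6306/100 = 63.06; the t ≤ 66 branch applies.
R = 255 by definition for t ≤ 66.
G = 99.47·ln 63.06 − 161.1 = 99.47·4.1441 − 161.1 = 251.112.
B = 138.5·ln(63.06 − 10) − 305.0 = 138.5·ln 53.06 − 305.0 = 138.5·3.9714 − 305.0 = 245.042.
Rounded: (255, 251, 245).

(255, 251, 245)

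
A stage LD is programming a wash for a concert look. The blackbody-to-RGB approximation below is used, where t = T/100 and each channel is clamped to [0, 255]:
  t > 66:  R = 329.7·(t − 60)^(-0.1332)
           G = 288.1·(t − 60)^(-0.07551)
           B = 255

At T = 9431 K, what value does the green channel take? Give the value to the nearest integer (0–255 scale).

221

t = 9431/100 = 94.31; the t > 66 branch applies.
G = 288.1·(94.31 − 60)^(-0.07551) = 288.1·34.31^(-0.07551) = 288.1·0.76570 = 220.599.
Rounded: 221.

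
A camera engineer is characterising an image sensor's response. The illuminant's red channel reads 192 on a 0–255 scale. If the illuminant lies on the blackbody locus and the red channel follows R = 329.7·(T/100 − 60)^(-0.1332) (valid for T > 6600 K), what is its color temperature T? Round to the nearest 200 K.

(t − 60)^(-0.1332) = 192/329.7 = 0.58235.
t − 60 = 0.58235^(1/-0.1332) = 0.58235^(-7.508) = 57.929, so t = 117.929.
T = 100·t = 11793 K → 11800 K to the nearest 200 K.

11800 K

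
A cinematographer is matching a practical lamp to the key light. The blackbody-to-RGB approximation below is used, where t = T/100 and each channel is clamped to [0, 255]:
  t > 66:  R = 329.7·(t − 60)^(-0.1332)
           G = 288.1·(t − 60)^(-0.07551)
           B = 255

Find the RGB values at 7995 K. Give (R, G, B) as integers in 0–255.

(221, 230, 255)

t = 7995/100 = 79.95; the t > 66 branch applies.
R = 329.7·(79.95 − 60)^(-0.1332) = 329.7·19.95^(-0.1332) = 329.7·0.67119 = 221.292.
G = 288.1·(79.95 − 60)^(-0.07551) = 288.1·19.95^(-0.07551) = 288.1·0.79770 = 229.818.
B = 255 by definition for t > 66.
Rounded: (221, 230, 255).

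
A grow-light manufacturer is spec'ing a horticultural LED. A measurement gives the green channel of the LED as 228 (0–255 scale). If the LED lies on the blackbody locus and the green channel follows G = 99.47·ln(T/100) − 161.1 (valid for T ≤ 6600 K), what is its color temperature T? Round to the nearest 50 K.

ln t = (228 + 161.1) / 99.47 = 3.9117.
t = e^3.9117 = 49.985.
T = 100·t = 4999 K → 5000 K to the nearest 50 K.

5000 K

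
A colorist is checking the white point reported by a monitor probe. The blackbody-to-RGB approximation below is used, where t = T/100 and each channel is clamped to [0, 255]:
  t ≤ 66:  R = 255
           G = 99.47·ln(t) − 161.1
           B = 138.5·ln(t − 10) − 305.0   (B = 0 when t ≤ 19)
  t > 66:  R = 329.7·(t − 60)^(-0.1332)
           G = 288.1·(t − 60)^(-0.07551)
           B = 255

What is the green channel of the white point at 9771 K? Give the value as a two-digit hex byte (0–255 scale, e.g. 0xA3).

0xDB

t = 9771/100 = 97.71; the t > 66 branch applies.
G = 288.1·(97.71 − 60)^(-0.07551) = 288.1·37.71^(-0.07551) = 288.1·0.76026 = 219.031.
Rounded: 219; in hex, 0xDB.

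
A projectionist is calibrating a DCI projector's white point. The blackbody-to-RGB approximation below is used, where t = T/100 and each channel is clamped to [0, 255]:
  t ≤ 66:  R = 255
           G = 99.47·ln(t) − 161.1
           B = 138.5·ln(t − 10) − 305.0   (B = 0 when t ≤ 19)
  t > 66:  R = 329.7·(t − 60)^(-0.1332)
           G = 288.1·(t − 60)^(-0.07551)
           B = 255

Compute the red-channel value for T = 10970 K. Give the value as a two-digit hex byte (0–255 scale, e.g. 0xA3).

t = 10970/100 = 109.7; the t > 66 branch applies.
R = 329.7·(109.7 − 60)^(-0.1332) = 329.7·49.7^(-0.1332) = 329.7·0.59435 = 195.959.
Rounded: 196; in hex, 0xC4.

0xC4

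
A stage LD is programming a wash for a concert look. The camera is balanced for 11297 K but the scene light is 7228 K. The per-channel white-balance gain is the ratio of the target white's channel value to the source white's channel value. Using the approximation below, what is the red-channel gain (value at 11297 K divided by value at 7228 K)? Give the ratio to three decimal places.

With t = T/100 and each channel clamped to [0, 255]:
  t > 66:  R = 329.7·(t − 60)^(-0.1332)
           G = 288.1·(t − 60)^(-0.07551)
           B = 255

0.823

At 7228 K (t = 72.28):
  R = 329.7·(72.28 − 60)^(-0.1332) = 329.7·12.28^(-0.1332) = 329.7·0.71601 = 236.068.
At 11297 K (t = 112.97):
  R = 329.7·(112.97 − 60)^(-0.1332) = 329.7·52.97^(-0.1332) = 329.7·0.58933 = 194.302.
Gain = 194.302 / 236.068 = 0.8231 → 0.823.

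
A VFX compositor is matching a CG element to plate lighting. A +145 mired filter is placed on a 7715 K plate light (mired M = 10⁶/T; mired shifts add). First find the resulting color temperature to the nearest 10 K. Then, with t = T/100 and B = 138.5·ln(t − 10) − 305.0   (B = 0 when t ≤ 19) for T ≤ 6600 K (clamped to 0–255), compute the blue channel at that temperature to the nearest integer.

148

M_in = 10⁶/7715 = 129.62; M_out = 129.62 + (+145) = 274.62.
T_out = 10⁶/274.62 = 3641.4 K → 3640 K; t = 36.4.
B = 138.5·ln(36.4 − 10) − 305.0 = 138.5·ln 26.4 − 305.0 = 138.5·3.2734 − 305.0 = 148.361.
Rounded: 148.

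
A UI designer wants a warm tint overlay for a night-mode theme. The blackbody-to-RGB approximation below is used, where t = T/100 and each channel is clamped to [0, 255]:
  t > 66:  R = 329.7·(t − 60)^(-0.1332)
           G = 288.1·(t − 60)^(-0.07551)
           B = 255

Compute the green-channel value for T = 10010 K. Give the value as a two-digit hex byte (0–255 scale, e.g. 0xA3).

0xDA

t = 10010/100 = 100.1; the t > 66 branch applies.
G = 288.1·(100.1 − 60)^(-0.07551) = 288.1·40.1^(-0.07551) = 288.1·0.75674 = 218.017.
Rounded: 218; in hex, 0xDA.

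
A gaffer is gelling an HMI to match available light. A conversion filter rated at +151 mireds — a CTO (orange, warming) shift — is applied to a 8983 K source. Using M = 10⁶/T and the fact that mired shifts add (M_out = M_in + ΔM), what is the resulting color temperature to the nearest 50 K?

M_in = 10⁶/8983 = 111.32 mireds.
M_out = 111.32 + (+151) = 262.32 mireds.
T_out = 10⁶/262.32 = 3812.1 K → 3800 K.

3800 K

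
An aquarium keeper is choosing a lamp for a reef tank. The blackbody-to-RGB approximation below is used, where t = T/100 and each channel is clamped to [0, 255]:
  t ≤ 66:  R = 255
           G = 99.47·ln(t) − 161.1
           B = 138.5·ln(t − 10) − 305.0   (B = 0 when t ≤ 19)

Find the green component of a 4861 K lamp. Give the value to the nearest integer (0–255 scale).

225

t = 4861/100 = 48.61; the t ≤ 66 branch applies.
G = 99.47·ln 48.61 − 161.1 = 99.47·3.8838 − 161.1 = 225.224.
Rounded: 225.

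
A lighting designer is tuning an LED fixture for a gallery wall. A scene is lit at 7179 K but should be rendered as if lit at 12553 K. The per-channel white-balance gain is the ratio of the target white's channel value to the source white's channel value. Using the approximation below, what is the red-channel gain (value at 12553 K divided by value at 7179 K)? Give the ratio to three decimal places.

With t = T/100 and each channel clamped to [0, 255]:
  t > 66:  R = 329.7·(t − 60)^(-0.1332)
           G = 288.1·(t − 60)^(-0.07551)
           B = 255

0.796

At 7179 K (t = 71.79):
  R = 329.7·(71.79 − 60)^(-0.1332) = 329.7·11.79^(-0.1332) = 329.7·0.71990 = 237.352.
At 12553 K (t = 125.53):
  R = 329.7·(125.53 − 60)^(-0.1332) = 329.7·65.53^(-0.1332) = 329.7·0.57286 = 188.873.
Gain = 188.873 / 237.352 = 0.7957 → 0.796.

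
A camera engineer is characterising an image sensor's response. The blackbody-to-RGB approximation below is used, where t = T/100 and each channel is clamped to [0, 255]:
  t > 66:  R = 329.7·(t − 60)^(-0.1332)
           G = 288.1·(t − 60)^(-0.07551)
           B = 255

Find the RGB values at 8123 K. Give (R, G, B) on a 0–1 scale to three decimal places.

t = 8123/100 = 81.23; the t > 66 branch applies.
R = 329.7·(81.23 − 60)^(-0.1332) = 329.7·21.23^(-0.1332) = 329.7·0.66566 = 219.467.
G = 288.1·(81.23 − 60)^(-0.07551) = 288.1·21.23^(-0.07551) = 288.1·0.79397 = 228.742.
B = 255 by definition for t > 66.
Dividing each by 255: (0.8607, 0.8970, 1.0000) → (0.861, 0.897, 1.000).

(0.861, 0.897, 1.000)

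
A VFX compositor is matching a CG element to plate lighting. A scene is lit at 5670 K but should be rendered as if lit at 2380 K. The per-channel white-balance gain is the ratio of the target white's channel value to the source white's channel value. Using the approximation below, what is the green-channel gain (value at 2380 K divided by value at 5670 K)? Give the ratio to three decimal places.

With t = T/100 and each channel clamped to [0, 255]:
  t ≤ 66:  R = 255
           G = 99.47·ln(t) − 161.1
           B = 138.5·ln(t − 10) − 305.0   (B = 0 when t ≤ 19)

0.641

At 5670 K (t = 56.7):
  G = 99.47·ln 56.7 − 161.1 = 99.47·4.0378 − 161.1 = 240.537.
At 2380 K (t = 23.8):
  G = 99.47·ln 23.8 − 161.1 = 99.47·3.1697 − 161.1 = 154.189.
Gain = 154.189 / 240.537 = 0.6410 → 0.641.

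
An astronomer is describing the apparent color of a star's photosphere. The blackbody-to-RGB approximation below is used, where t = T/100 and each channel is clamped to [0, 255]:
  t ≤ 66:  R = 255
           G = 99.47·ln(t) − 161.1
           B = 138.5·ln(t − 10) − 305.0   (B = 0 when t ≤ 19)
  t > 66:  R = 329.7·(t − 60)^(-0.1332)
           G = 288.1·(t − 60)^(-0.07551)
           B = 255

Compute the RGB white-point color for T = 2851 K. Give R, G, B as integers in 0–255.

R=255, G=172, B=99

t = 2851/100 = 28.51; the t ≤ 66 branch applies.
R = 255 by definition for t ≤ 66.
G = 99.47·ln 28.51 − 161.1 = 99.47·3.3503 − 161.1 = 172.150.
B = 138.5·ln(28.51 − 10) − 305.0 = 138.5·ln 18.51 − 305.0 = 138.5·2.9183 − 305.0 = 99.186.
Rounded: (255, 172, 99).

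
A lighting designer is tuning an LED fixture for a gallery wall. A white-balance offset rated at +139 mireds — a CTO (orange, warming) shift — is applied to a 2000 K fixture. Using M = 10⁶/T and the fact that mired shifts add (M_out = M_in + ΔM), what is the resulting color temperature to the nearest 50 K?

1550 K

M_in = 10⁶/2000 = 500.00 mireds.
M_out = 500.00 + (+139) = 639.00 mireds.
T_out = 10⁶/639.00 = 1564.9 K → 1550 K.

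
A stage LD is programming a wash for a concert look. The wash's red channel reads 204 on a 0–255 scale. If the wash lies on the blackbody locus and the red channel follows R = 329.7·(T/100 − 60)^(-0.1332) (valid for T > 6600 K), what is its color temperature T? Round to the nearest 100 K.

(t − 60)^(-0.1332) = 204/329.7 = 0.61874.
t − 60 = 0.61874^(1/-0.1332) = 0.61874^(-7.508) = 36.748, so t = 96.748.
T = 100·t = 9675 K → 9700 K to the nearest 100 K.

9700 K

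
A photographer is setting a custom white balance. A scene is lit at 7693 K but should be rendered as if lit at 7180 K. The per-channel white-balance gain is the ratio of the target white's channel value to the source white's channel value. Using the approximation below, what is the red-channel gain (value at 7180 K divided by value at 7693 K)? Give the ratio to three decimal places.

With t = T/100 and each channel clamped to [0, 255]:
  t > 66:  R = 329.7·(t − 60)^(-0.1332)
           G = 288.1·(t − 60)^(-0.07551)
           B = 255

1.049

At 7693 K (t = 76.93):
  R = 329.7·(76.93 − 60)^(-0.1332) = 329.7·16.93^(-0.1332) = 329.7·0.68603 = 226.184.
At 7180 K (t = 71.8):
  R = 329.7·(71.8 − 60)^(-0.1332) = 329.7·11.8^(-0.1332) = 329.7·0.71982 = 237.325.
Gain = 237.325 / 226.184 = 1.0493 → 1.049.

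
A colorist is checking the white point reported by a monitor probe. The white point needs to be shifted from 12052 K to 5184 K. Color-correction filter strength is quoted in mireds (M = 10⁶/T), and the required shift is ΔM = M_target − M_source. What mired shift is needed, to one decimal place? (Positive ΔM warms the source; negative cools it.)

+109.9 mireds

M_source = 10⁶/12052 = 82.974; M_target = 10⁶/5184 = 192.901.
ΔM = 192.901 − 82.974 = 109.927 → +109.9 mireds, a warming shift.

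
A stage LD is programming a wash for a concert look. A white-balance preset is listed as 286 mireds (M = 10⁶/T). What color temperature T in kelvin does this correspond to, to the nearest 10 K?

3500 K

T = 10⁶ / 286 = 3496.50 K → 3500 K.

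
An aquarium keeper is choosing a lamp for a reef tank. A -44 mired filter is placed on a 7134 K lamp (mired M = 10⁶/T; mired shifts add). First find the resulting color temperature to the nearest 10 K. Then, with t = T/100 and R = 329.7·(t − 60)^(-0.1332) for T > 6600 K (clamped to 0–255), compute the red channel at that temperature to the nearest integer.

199

M_in = 10⁶/7134 = 140.17; M_out = 140.17 + (-44) = 96.17.
T_out = 10⁶/96.17 = 10397.8 K → 10400 K; t = 104.
R = 329.7·(104 − 60)^(-0.1332) = 329.7·44^(-0.1332) = 329.7·0.60408 = 199.164.
Rounded: 199.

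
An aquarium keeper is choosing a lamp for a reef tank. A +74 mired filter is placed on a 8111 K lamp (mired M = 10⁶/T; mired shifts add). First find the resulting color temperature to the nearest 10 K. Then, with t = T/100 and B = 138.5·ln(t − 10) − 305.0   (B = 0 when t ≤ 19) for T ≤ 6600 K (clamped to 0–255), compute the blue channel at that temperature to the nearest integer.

208

M_in = 10⁶/8111 = 123.29; M_out = 123.29 + (+74) = 197.29.
T_out = 10⁶/197.29 = 5068.7 K → 5070 K; t = 50.7.
B = 138.5·ln(50.7 − 10) − 305.0 = 138.5·ln 40.7 − 305.0 = 138.5·3.7062 − 305.0 = 208.313.
Rounded: 208.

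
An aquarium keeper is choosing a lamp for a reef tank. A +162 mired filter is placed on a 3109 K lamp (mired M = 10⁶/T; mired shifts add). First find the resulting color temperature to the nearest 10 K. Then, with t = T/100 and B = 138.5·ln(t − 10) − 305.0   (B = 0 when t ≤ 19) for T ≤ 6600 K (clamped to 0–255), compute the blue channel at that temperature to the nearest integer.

M_in = 10⁶/3109 = 321.65; M_out = 321.65 + (+162) = 483.65.
T_out = 10⁶/483.65 = 2067.6 K → 2070 K; t = 20.7.
B = 138.5·ln(20.7 − 10) − 305.0 = 138.5·ln 10.7 − 305.0 = 138.5·2.3702 − 305.0 = 23.279.
Rounded: 23.

23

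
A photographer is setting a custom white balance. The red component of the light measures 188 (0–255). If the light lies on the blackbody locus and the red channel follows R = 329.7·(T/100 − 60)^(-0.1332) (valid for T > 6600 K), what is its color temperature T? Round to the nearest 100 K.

(t − 60)^(-0.1332) = 188/329.7 = 0.57022.
t − 60 = 0.57022^(1/-0.1332) = 0.57022^(-7.508) = 67.848, so t = 127.848.
T = 100·t = 12785 K → 12800 K to the nearest 100 K.

12800 K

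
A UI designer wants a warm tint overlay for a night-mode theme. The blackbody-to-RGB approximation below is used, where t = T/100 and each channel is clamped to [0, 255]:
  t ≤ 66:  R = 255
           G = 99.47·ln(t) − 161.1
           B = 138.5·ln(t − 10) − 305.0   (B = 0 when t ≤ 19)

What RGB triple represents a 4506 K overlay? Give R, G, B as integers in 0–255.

t = 4506/100 = 45.06; the t ≤ 66 branch applies.
R = 255 by definition for t ≤ 66.
G = 99.47·ln 45.06 − 161.1 = 99.47·3.8080 − 161.1 = 217.681.
B = 138.5·ln(45.06 − 10) − 305.0 = 138.5·ln 35.06 − 305.0 = 138.5·3.5571 − 305.0 = 187.653.
Rounded: (255, 218, 188).

R=255, G=218, B=188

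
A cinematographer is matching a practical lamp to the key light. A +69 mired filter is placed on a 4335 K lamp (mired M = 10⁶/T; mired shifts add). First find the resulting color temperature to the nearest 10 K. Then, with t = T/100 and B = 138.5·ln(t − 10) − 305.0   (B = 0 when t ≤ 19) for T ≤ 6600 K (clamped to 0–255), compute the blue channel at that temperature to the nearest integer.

M_in = 10⁶/4335 = 230.68; M_out = 230.68 + (+69) = 299.68.
T_out = 10⁶/299.68 = 3336.9 K → 3340 K; t = 33.4.
B = 138.5·ln(33.4 − 10) − 305.0 = 138.5·ln 23.4 − 305.0 = 138.5·3.1527 − 305.0 = 131.654.
Rounded: 132.

132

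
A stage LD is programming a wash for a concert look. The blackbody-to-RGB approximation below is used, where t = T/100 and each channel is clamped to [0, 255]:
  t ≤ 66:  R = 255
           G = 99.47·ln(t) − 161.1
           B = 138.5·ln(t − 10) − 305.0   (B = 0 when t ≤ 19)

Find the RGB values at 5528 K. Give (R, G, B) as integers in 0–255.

(255, 238, 223)

t = 5528/100 = 55.28; the t ≤ 66 branch applies.
R = 255 by definition for t ≤ 66.
G = 99.47·ln 55.28 − 161.1 = 99.47·4.0124 − 161.1 = 238.015.
B = 138.5·ln(55.28 − 10) − 305.0 = 138.5·ln 45.28 − 305.0 = 138.5·3.8129 − 305.0 = 223.082.
Rounded: (255, 238, 223).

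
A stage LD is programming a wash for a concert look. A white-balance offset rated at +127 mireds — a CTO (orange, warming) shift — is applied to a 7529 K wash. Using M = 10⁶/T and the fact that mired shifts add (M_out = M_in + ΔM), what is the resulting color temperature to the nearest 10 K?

M_in = 10⁶/7529 = 132.82 mireds.
M_out = 132.82 + (+127) = 259.82 mireds.
T_out = 10⁶/259.82 = 3848.8 K → 3850 K.

3850 K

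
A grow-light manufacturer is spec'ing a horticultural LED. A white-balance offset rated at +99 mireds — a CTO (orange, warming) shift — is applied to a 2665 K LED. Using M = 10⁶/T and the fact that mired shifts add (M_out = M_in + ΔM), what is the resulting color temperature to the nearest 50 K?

M_in = 10⁶/2665 = 375.23 mireds.
M_out = 375.23 + (+99) = 474.23 mireds.
T_out = 10⁶/474.23 = 2108.7 K → 2100 K.

2100 K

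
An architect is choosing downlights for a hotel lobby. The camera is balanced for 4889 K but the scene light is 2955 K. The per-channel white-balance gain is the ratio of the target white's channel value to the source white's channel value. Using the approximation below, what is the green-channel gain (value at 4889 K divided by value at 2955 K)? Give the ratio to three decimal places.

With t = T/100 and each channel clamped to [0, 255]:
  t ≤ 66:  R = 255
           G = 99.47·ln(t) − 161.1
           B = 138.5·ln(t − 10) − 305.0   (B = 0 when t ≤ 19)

1.285

At 2955 K (t = 29.55):
  G = 99.47·ln 29.55 − 161.1 = 99.47·3.3861 − 161.1 = 175.714.
At 4889 K (t = 48.89):
  G = 99.47·ln 48.89 − 161.1 = 99.47·3.8896 − 161.1 = 225.796.
Gain = 225.796 / 175.714 = 1.2850 → 1.285.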